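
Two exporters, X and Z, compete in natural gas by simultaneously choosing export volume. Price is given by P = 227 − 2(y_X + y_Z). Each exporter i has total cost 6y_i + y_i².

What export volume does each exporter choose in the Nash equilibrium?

27.625

Exporter X's profit: π = y_X(227 − 2(y_X + y_Z)) − 6y_X − y_X².
∂π/∂y_X = 221 − 6y_X − 2y_Z = 0, so y_X = 221/6 − (1/3)y_Z.
Setting y_X = y_Z in the reaction function: y_X = 221/6 − (1/3)y_X, so y_X = (221/6) / (4/3) = 27.625.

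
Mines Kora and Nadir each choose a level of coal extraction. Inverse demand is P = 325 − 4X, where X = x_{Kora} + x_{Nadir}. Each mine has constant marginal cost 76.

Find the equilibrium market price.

Mine Kora's profit: π = x_{Kora}(325 − 4(x_{Kora} + x_{Nadir})) − 76x_{Kora}.
∂π/∂x_{Kora} = 249 − 8x_{Kora} − 4x_{Nadir} = 0, so x_{Kora} = 31.125 − 0.5x_{Nadir}.
By symmetry x_{Nadir} = x_{Kora}; substituting into the reaction function, 1.5x_{Kora} = 31.125 and x_{Kora} = 20.75.
Equilibrium price: P = 325 − 4·41.5 = 159.

159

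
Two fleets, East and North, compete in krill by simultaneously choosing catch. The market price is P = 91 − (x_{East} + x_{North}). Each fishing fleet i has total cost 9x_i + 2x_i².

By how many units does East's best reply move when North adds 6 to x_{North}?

-1

Fishing fleet East's profit: π = x_{East}(91 − (x_{East} + x_{North})) − 9x_{East} − 2x_{East}².
∂π/∂x_{East} = 82 − 6x_{East} − x_{North} = 0, so x_{East} = 41/3 − (1/6)x_{North}.
The reaction-function slope is −1/6, so a 6-unit rise in x_{North} moves x_{East} by −1/6 × 6 = −1. East's best response falls — the actions are strategic substitutes.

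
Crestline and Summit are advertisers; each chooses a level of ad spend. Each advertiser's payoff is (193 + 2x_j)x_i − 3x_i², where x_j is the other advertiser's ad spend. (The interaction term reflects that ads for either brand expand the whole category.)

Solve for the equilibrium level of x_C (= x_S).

48.25

Crestline's payoff is (193 + 2x_S)x_C − 3x_C².
∂π/∂x_C = 193 + 2x_S − 6x_C = 0, so x_C = 193/6 + (1/3)x_S.
The game is symmetric, so in equilibrium x_S = x_C: the reaction function gives (2/3)x_C = 193/6, hence x_C = 48.25.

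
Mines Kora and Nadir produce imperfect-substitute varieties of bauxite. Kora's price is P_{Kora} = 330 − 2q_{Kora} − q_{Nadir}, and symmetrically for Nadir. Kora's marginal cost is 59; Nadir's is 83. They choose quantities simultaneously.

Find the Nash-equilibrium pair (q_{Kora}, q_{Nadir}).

55.8, 47.8

Mine Kora's profit: π = q_{Kora}(330 − 2q_{Kora} − q_{Nadir}) − 59q_{Kora}.
∂π/∂q_{Kora} = 271 − 4q_{Kora} − q_{Nadir} = 0 ⇒ q_{Kora} = 67.75 − 0.25q_{Nadir}.
Similarly q_{Nadir} = 61.75 − 0.25q_{Kora}.
Plugging q_{Nadir} into Kora's best response: q_{Kora} = 67.75 − 0.25(61.75 − 0.25q_{Kora}) ⇒ 0.9375q_{Kora} = 52.3125, so q_{Kora} = 55.8.
Then q_{Nadir} = 61.75 − 0.25·55.8 = 47.8.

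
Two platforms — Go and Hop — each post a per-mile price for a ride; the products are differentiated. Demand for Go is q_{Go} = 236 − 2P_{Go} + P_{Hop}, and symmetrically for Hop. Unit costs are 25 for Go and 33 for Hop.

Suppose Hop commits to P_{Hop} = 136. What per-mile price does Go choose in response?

Go's profit: π = (P_{Go} − 25)(236 − 2P_{Go} + P_{Hop}).
∂π/∂P_{Go} = 286 − 4P_{Go} + P_{Hop} = 0 ⇒ P_{Go} = 71.5 + 0.25P_{Hop}.
At P_{Hop} = 136: P_{Go} = 71.5 + 0.25·136 = 105.5.

105.5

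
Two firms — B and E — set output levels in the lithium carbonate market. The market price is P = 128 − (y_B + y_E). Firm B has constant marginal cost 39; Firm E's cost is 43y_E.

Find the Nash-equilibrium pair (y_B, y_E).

Firm B's profit: π = y_B(128 − (y_B + y_E)) − 39y_B.
∂π/∂y_B = 89 − 2y_B − y_E = 0, so y_B = 44.5 − 0.5y_E.
By the same steps for E: y_E = 42.5 − 0.5y_B.
Plugging y_E into B's best response: y_B = 44.5 − 0.5(42.5 − 0.5y_B) ⇒ 0.75y_B = 23.25, so y_B = 31.
Then y_E = 42.5 − 0.5·31 = 27.

31, 27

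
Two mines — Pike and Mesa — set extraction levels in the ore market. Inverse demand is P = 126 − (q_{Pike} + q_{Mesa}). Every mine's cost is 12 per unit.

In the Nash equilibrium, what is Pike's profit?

1444

Mine Pike's profit: π = q_{Pike}(126 − (q_{Pike} + q_{Mesa})) − 12q_{Pike}.
∂π/∂q_{Pike} = 114 − 2q_{Pike} − q_{Mesa} = 0, so q_{Pike} = 57 − 0.5q_{Mesa}.
The game is symmetric, so in equilibrium q_{Mesa} = q_{Pike}: the reaction function gives 1.5q_{Pike} = 57, hence q_{Pike} = 38.
Price P = 126 − 76 = 50.
Pike's profit: (50 − 12)·38 = 1444.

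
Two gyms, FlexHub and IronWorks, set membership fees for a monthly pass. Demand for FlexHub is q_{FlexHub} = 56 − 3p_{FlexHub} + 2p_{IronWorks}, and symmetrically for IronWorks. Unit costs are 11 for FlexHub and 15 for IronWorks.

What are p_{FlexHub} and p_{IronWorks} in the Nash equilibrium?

23, 24.5

FlexHub's profit: π = (p_{FlexHub} − 11)(56 − 3p_{FlexHub} + 2p_{IronWorks}).
∂π/∂p_{FlexHub} = 89 − 6p_{FlexHub} + 2p_{IronWorks} = 0 ⇒ p_{FlexHub} = 89/6 + (1/3)p_{IronWorks}.
Similarly p_{IronWorks} = 101/6 + (1/3)p_{FlexHub}.
Solving the two reaction functions simultaneously: (1 − (1/3)(1/3))p_{FlexHub} = 89/6 + (1/3)·(101/6), so (8/9)p_{FlexHub} = 184/9 and p_{FlexHub} = 23.
Then p_{IronWorks} = 101/6 + (1/3)·23 = 24.5.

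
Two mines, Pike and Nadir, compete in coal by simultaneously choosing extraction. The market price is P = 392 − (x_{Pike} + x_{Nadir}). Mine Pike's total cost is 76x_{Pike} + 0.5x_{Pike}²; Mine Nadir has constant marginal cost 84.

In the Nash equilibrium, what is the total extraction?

Mine Pike's profit: π = x_{Pike}(392 − (x_{Pike} + x_{Nadir})) − 76x_{Pike} − 0.5x_{Pike}².
∂π/∂x_{Pike} = 316 − 3x_{Pike} − x_{Nadir} = 0, so x_{Pike} = 316/3 − (1/3)x_{Nadir}.
For Nadir: ∂π/∂x_{Nadir} = 308 − 2x_{Nadir} − x_{Pike} = 0 ⇒ x_{Nadir} = 154 − 0.5x_{Pike}.
Plugging x_{Nadir} into Pike's best response: x_{Pike} = 316/3 − (1/3)(154 − 0.5x_{Pike}) ⇒ (5/6)x_{Pike} = 54, so x_{Pike} = 64.8.
Then x_{Nadir} = 154 − 0.5·64.8 = 121.6.
Total extraction: 64.8 + 121.6 = 186.4.

186.4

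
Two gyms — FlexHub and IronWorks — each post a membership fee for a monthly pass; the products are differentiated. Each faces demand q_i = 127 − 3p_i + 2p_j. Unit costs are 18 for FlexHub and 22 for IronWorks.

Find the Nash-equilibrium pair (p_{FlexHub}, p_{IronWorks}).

FlexHub's profit: π = (p_{FlexHub} − 18)(127 − 3p_{FlexHub} + 2p_{IronWorks}).
∂π/∂p_{FlexHub} = 181 − 6p_{FlexHub} + 2p_{IronWorks} = 0 ⇒ p_{FlexHub} = 181/6 + (1/3)p_{IronWorks}.
Similarly p_{IronWorks} = 193/6 + (1/3)p_{FlexHub}.
Solving the two reaction functions simultaneously: (1 − (1/3)(1/3))p_{FlexHub} = 181/6 + (1/3)·(193/6), so (8/9)p_{FlexHub} = 368/9 and p_{FlexHub} = 46.
Then p_{IronWorks} = 193/6 + (1/3)·46 = 47.5.

46, 47.5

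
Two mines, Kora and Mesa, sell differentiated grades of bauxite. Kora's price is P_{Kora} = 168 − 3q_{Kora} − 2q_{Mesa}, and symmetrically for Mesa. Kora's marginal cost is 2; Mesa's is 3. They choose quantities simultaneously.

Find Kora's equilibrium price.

Mine Kora's profit: π = q_{Kora}(168 − 3q_{Kora} − 2q_{Mesa}) − 2q_{Kora}.
∂π/∂q_{Kora} = 166 − 6q_{Kora} − 2q_{Mesa} = 0 ⇒ q_{Kora} = 83/3 − (1/3)q_{Mesa}.
Similarly q_{Mesa} = 27.5 − (1/3)q_{Kora}.
Substituting the second reaction function into the first: q_{Kora} = 83/3 − (1/3)(27.5 − (1/3)q_{Kora}), which gives (8/9)q_{Kora} = 18.5 ⇒ q_{Kora} = 20.8125.
Then q_{Mesa} = 27.5 − (1/3)·20.8125 = 20.5625.
P_{Kora} = 168 − 3·20.8125 − 2·20.5625 = 64.4375.

64.4375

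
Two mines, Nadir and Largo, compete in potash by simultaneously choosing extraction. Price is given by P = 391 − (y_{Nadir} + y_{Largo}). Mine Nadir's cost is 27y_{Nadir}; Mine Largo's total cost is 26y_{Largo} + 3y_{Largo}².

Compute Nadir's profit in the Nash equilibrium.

28832.04

Mine Nadir's profit: π = y_{Nadir}(391 − (y_{Nadir} + y_{Largo})) − 27y_{Nadir}.
∂π/∂y_{Nadir} = 364 − 2y_{Nadir} − y_{Largo} = 0, so y_{Nadir} = 182 − 0.5y_{Largo}.
For Largo: ∂π/∂y_{Largo} = 365 − 8y_{Largo} − y_{Nadir} = 0 ⇒ y_{Largo} = 45.625 − 0.125y_{Nadir}.
Substituting the second reaction function into the first: y_{Nadir} = 182 − 0.5(45.625 − 0.125y_{Nadir}), which gives 0.9375y_{Nadir} = 159.1875 ⇒ y_{Nadir} = 169.8.
Then y_{Largo} = 45.625 − 0.125·169.8 = 24.4.
Price P = 391 − 194.2 = 196.8.
Nadir's profit: (196.8 − 27)·169.8 = 28832.04.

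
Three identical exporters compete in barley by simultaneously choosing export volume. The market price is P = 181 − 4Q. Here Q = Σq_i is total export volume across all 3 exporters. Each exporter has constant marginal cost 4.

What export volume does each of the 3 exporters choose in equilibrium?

11.0625

A representative exporter's profit is π_i = q_i(181 − 4Q) − 4q_i, with Q = q_i + Σ_{j≠i} q_j.
First-order condition: 177 − 8q_i − 4Σ_{j≠i} q_j = 0.
Imposing symmetry (q_j = q for all j) turns Σ_{j≠i} q_j into 2q, so 177 = 16q and q = 11.0625.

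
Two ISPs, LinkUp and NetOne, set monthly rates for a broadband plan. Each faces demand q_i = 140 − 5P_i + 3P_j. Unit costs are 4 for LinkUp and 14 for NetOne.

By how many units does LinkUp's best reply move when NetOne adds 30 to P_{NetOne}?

LinkUp's profit: π = (P_{LinkUp} − 4)(140 − 5P_{LinkUp} + 3P_{NetOne}).
∂π/∂P_{LinkUp} = 160 − 10P_{LinkUp} + 3P_{NetOne} = 0 ⇒ P_{LinkUp} = 16 + 0.3P_{NetOne}.
The reaction-function slope is 0.3, so a 30-unit rise in P_{NetOne} moves P_{LinkUp} by 0.3 × 30 = 9. LinkUp's best response rises — the actions are strategic complements.

9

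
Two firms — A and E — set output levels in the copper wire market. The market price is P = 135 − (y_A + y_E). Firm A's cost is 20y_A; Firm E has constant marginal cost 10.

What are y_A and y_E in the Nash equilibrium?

35, 45

Firm A's profit: π = y_A(135 − (y_A + y_E)) − 20y_A.
∂π/∂y_A = 115 − 2y_A − y_E = 0, so y_A = 57.5 − 0.5y_E.
By the same steps for E: y_E = 62.5 − 0.5y_A.
Plugging y_E into A's best response: y_A = 57.5 − 0.5(62.5 − 0.5y_A) ⇒ 0.75y_A = 26.25, so y_A = 35.
Then y_E = 62.5 − 0.5·35 = 45.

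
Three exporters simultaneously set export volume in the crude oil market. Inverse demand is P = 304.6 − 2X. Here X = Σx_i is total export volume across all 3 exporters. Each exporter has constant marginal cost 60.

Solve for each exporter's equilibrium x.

30.575

A representative exporter's profit is π_i = x_i(304.6 − 2X) − 60x_i, with X = x_i + Σ_{j≠i} x_j.
First-order condition: 244.6 − 4x_i − 2Σ_{j≠i} x_j = 0.
With identical exporters, set every x_j = x: then 244.6 − 4x − 4x = 0, i.e. x = 244.6/8 = 30.575.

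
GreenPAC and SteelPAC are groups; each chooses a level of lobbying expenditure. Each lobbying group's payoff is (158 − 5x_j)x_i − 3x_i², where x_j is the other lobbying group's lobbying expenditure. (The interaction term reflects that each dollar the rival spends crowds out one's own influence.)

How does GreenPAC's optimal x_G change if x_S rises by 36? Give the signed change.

-30

GreenPAC's payoff is (158 − 5x_S)x_G − 3x_G².
∂π/∂x_G = 158 − 5x_S − 6x_G = 0, so x_G = 79/3 − (5/6)x_S.
The reaction-function slope is −5/6, so a 36-unit rise in x_S moves x_G by −5/6 × 36 = −30. GreenPAC's best response falls — the actions are strategic substitutes.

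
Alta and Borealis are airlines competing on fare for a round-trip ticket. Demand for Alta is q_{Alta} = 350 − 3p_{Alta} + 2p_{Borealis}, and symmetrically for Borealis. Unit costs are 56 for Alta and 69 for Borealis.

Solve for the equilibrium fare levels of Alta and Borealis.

131.9375, 136.8125

Alta's profit: π = (p_{Alta} − 56)(350 − 3p_{Alta} + 2p_{Borealis}).
∂π/∂p_{Alta} = 518 − 6p_{Alta} + 2p_{Borealis} = 0 ⇒ p_{Alta} = 259/3 + (1/3)p_{Borealis}.
Similarly p_{Borealis} = 557/6 + (1/3)p_{Alta}.
Solving the two reaction functions simultaneously: (1 − (1/3)(1/3))p_{Alta} = 259/3 + (1/3)·(557/6), so (8/9)p_{Alta} = 2111/18 and p_{Alta} = 131.9375.
Then p_{Borealis} = 557/6 + (1/3)·131.9375 = 136.8125.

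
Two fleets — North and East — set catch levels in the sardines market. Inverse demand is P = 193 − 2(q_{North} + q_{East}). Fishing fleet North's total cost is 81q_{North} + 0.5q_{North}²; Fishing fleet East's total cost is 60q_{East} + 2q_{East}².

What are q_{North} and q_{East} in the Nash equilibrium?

17.5, 12.25

Fishing fleet North's profit: π = q_{North}(193 − 2(q_{North} + q_{East})) − 81q_{North} − 0.5q_{North}².
∂π/∂q_{North} = 112 − 5q_{North} − 2q_{East} = 0, so q_{North} = 22.4 − 0.4q_{East}.
For East: ∂π/∂q_{East} = 133 − 8q_{East} − 2q_{North} = 0 ⇒ q_{East} = 16.625 − 0.25q_{North}.
Solving the two reaction functions simultaneously: (1 − (−0.4)(−0.25))q_{North} = 22.4 − 0.4·16.625, so 0.9q_{North} = 15.75 and q_{North} = 17.5.
Then q_{East} = 16.625 − 0.25·17.5 = 12.25.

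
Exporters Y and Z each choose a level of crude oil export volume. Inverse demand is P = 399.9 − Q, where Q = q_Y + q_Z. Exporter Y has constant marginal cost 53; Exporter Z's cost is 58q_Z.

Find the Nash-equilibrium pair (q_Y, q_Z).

117.3, 112.3

Exporter Y's profit: π = q_Y(399.9 − (q_Y + q_Z)) − 53q_Y.
∂π/∂q_Y = 346.9 − 2q_Y − q_Z = 0, so q_Y = 173.45 − 0.5q_Z.
By the same steps for Z: q_Z = 170.95 − 0.5q_Y.
Plugging q_Z into Y's best response: q_Y = 173.45 − 0.5(170.95 − 0.5q_Y) ⇒ 0.75q_Y = 87.975, so q_Y = 117.3.
Then q_Z = 170.95 − 0.5·117.3 = 112.3.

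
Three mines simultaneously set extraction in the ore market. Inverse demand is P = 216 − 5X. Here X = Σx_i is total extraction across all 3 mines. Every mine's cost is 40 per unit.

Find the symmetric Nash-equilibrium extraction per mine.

8.8

A representative mine's profit is π_i = x_i(216 − 5X) − 40x_i, with X = x_i + Σ_{j≠i} x_j.
First-order condition: 176 − 10x_i − 5Σ_{j≠i} x_j = 0.
With identical mines, set every x_j = x: then 176 − 10x − 10x = 0, i.e. x = 176/20 = 8.8.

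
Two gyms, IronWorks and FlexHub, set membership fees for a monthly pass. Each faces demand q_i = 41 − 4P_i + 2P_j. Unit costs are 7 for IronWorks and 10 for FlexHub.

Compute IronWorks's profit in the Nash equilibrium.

96.04

IronWorks's profit: π = (P_{IronWorks} − 7)(41 − 4P_{IronWorks} + 2P_{FlexHub}).
∂π/∂P_{IronWorks} = 69 − 8P_{IronWorks} + 2P_{FlexHub} = 0 ⇒ P_{IronWorks} = 8.625 + 0.25P_{FlexHub}.
Similarly P_{FlexHub} = 10.125 + 0.25P_{IronWorks}.
Plugging P_{FlexHub} into IronWorks's best response: P_{IronWorks} = 8.625 + 0.25(10.125 + 0.25P_{IronWorks}) ⇒ 0.9375P_{IronWorks} = 357/32, so P_{IronWorks} = 11.9.
Then P_{FlexHub} = 10.125 + 0.25·11.9 = 13.1.
q_{IronWorks} = 41 − 4·11.9 + 2·13.1 = 19.6.
Profit = (11.9 − 7)·19.6 = 96.04.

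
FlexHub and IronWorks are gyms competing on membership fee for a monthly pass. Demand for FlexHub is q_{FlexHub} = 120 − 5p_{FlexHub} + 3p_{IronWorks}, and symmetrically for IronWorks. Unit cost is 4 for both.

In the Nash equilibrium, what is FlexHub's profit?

1280

FlexHub's profit: π = (p_{FlexHub} − 4)(120 − 5p_{FlexHub} + 3p_{IronWorks}).
∂π/∂p_{FlexHub} = 140 − 10p_{FlexHub} + 3p_{IronWorks} = 0 ⇒ p_{FlexHub} = 14 + 0.3p_{IronWorks}.
By symmetry p_{IronWorks} = p_{FlexHub}; substituting into the reaction function, 0.7p_{FlexHub} = 14 and p_{FlexHub} = 20.
q_{FlexHub} = 120 − 5·20 + 3·20 = 80.
Profit = (20 − 4)·80 = 1280.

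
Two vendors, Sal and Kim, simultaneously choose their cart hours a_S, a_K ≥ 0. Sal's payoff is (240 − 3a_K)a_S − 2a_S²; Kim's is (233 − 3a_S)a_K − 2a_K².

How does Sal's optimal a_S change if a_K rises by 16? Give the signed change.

-12

Expanding Sal's payoff: 240a_S − 3a_Ka_S − 2a_S².
∂π/∂a_S = 240 − 3a_K − 4a_S = 0, so a_S = 60 − 0.75a_K.
The reaction-function slope is −0.75, so a 16-unit rise in a_K moves a_S by −0.75 × 16 = −12. Sal's best response falls — the actions are strategic substitutes.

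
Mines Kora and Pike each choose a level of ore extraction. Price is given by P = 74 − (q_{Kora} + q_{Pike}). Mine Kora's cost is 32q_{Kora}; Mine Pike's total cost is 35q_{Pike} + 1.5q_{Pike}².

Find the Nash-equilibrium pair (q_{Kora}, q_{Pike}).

Mine Kora's profit: π = q_{Kora}(74 − (q_{Kora} + q_{Pike})) − 32q_{Kora}.
∂π/∂q_{Kora} = 42 − 2q_{Kora} − q_{Pike} = 0, so q_{Kora} = 21 − 0.5q_{Pike}.
For Pike: ∂π/∂q_{Pike} = 39 − 5q_{Pike} − q_{Kora} = 0 ⇒ q_{Pike} = 7.8 − 0.2q_{Kora}.
Plugging q_{Pike} into Kora's best response: q_{Kora} = 21 − 0.5(7.8 − 0.2q_{Kora}) ⇒ 0.9q_{Kora} = 17.1, so q_{Kora} = 19.
Then q_{Pike} = 7.8 − 0.2·19 = 4.

19, 4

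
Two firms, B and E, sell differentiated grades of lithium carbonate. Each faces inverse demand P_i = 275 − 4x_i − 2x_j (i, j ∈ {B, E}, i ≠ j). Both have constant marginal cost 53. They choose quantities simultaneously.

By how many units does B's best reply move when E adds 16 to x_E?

Firm B's profit: π = x_B(275 − 4x_B − 2x_E) − 53x_B.
∂π/∂x_B = 222 − 8x_B − 2x_E = 0 ⇒ x_B = 27.75 − 0.25x_E.
The reaction-function slope is −0.25, so a 16-unit rise in x_E moves x_B by −0.25 × 16 = −4. B's best response falls — the actions are strategic substitutes.

-4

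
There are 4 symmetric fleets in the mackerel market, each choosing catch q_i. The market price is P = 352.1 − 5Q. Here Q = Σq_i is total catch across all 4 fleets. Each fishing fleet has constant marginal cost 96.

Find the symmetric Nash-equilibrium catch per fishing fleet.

10.244

A representative fishing fleet's profit is π_i = q_i(352.1 − 5Q) − 96q_i, with Q = q_i + Σ_{j≠i} q_j.
First-order condition: 256.1 − 10q_i − 5Σ_{j≠i} q_j = 0.
Imposing symmetry (q_j = q for all j) turns Σ_{j≠i} q_j into 3q, so 256.1 = 25q and q = 10.244.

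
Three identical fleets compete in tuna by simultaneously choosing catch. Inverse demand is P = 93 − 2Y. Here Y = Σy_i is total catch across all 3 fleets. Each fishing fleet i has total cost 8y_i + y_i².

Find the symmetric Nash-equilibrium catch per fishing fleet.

A representative fishing fleet's profit is π_i = y_i(93 − 2Y) − 8y_i − y_i², with Y = y_i + Σ_{j≠i} y_j.
First-order condition: 85 − 6y_i − 2Σ_{j≠i} y_j = 0.
In a symmetric equilibrium every fishing fleet chooses the same y, so Σ_{j≠i} y_j = 2y. The condition becomes 85 − 10y = 0, giving y = 85/10 = 8.5.

8.5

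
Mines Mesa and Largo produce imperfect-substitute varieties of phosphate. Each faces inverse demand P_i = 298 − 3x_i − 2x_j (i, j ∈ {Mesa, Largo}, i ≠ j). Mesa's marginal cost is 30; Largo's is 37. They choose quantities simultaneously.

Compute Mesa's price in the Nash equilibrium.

131.8125

Mine Mesa's profit: π = x_{Mesa}(298 − 3x_{Mesa} − 2x_{Largo}) − 30x_{Mesa}.
∂π/∂x_{Mesa} = 268 − 6x_{Mesa} − 2x_{Largo} = 0 ⇒ x_{Mesa} = 134/3 − (1/3)x_{Largo}.
Similarly x_{Largo} = 43.5 − (1/3)x_{Mesa}.
Plugging x_{Largo} into Mesa's best response: x_{Mesa} = 134/3 − (1/3)(43.5 − (1/3)x_{Mesa}) ⇒ (8/9)x_{Mesa} = 181/6, so x_{Mesa} = 33.9375.
Then x_{Largo} = 43.5 − (1/3)·33.9375 = 32.1875.
P_{Mesa} = 298 − 3·33.9375 − 2·32.1875 = 131.8125.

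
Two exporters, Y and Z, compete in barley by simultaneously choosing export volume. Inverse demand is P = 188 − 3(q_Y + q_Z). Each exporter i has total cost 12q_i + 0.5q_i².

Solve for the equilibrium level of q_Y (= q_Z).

Exporter Y's profit: π = q_Y(188 − 3(q_Y + q_Z)) − 12q_Y − 0.5q_Y².
∂π/∂q_Y = 176 − 7q_Y − 3q_Z = 0, so q_Y = 176/7 − (3/7)q_Z.
Setting q_Y = q_Z in the reaction function: q_Y = 176/7 − (3/7)q_Y, so q_Y = (176/7) / (10/7) = 17.6.

17.6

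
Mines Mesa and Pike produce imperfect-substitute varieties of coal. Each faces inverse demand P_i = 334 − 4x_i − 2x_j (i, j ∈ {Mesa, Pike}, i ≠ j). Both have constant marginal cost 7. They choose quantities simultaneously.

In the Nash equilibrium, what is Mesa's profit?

Mine Mesa's profit: π = x_{Mesa}(334 − 4x_{Mesa} − 2x_{Pike}) − 7x_{Mesa}.
∂π/∂x_{Mesa} = 327 − 8x_{Mesa} − 2x_{Pike} = 0 ⇒ x_{Mesa} = 40.875 − 0.25x_{Pike}.
Setting x_{Mesa} = x_{Pike} in the reaction function: x_{Mesa} = 40.875 − 0.25x_{Mesa}, so x_{Mesa} = 40.875 / 1.25 = 32.7.
P_{Mesa} = 334 − 4·32.7 − 2·32.7 = 137.8.
Profit = (137.8 − 7)·32.7 = 4277.16.

4277.16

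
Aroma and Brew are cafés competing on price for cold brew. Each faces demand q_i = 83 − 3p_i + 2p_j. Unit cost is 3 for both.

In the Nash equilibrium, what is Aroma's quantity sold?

60

Aroma's profit: π = (p_{Aroma} − 3)(83 − 3p_{Aroma} + 2p_{Brew}).
∂π/∂p_{Aroma} = 92 − 6p_{Aroma} + 2p_{Brew} = 0 ⇒ p_{Aroma} = 46/3 + (1/3)p_{Brew}.
Setting p_{Aroma} = p_{Brew} in the reaction function: p_{Aroma} = 46/3 + (1/3)p_{Aroma}, so p_{Aroma} = (46/3) / (2/3) = 23.
q_{Aroma} = 83 − 3·23 + 2·23 = 60.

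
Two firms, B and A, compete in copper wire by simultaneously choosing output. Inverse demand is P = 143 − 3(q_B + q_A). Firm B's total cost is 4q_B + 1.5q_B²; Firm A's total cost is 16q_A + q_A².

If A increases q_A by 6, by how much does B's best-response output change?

Firm B's profit: π = q_B(143 − 3(q_B + q_A)) − 4q_B − 1.5q_B².
∂π/∂q_B = 139 − 9q_B − 3q_A = 0, so q_B = 139/9 − (1/3)q_A.
The reaction-function slope is −1/3, so a 6-unit rise in q_A moves q_B by −1/3 × 6 = −2. B's best response falls — the actions are strategic substitutes.

-2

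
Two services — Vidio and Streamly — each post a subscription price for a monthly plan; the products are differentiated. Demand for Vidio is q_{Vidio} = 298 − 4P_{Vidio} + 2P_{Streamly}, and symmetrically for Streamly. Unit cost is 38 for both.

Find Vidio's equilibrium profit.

5476

Vidio's profit: π = (P_{Vidio} − 38)(298 − 4P_{Vidio} + 2P_{Streamly}).
∂π/∂P_{Vidio} = 450 − 8P_{Vidio} + 2P_{Streamly} = 0 ⇒ P_{Vidio} = 56.25 + 0.25P_{Streamly}.
The game is symmetric, so in equilibrium P_{Streamly} = P_{Vidio}: the reaction function gives 0.75P_{Vidio} = 56.25, hence P_{Vidio} = 75.
q_{Vidio} = 298 − 4·75 + 2·75 = 148.
Profit = (75 − 38)·148 = 5476.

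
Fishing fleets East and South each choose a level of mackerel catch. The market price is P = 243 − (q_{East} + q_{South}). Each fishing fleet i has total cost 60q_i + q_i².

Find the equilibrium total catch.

73.2

Fishing fleet East's profit: π = q_{East}(243 − (q_{East} + q_{South})) − 60q_{East} − q_{East}².
∂π/∂q_{East} = 183 − 4q_{East} − q_{South} = 0, so q_{East} = 45.75 − 0.25q_{South}.
The game is symmetric, so in equilibrium q_{South} = q_{East}: the reaction function gives 1.25q_{East} = 45.75, hence q_{East} = 36.6.
Total catch: 36.6 + 36.6 = 73.2.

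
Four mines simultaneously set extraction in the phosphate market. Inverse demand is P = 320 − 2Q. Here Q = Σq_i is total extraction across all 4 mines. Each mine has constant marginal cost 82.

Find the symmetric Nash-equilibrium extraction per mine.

23.8

A representative mine's profit is π_i = q_i(320 − 2Q) − 82q_i, with Q = q_i + Σ_{j≠i} q_j.
First-order condition: 238 − 4q_i − 2Σ_{j≠i} q_j = 0.
With identical mines, set every q_j = q: then 238 − 4q − 6q = 0, i.e. q = 238/10 = 23.8.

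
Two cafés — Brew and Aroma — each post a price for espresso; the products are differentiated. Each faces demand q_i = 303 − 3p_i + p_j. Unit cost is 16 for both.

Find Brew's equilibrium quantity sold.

162.6

Brew's profit: π = (p_{Brew} − 16)(303 − 3p_{Brew} + p_{Aroma}).
∂π/∂p_{Brew} = 351 − 6p_{Brew} + p_{Aroma} = 0 ⇒ p_{Brew} = 58.5 + (1/6)p_{Aroma}.
Setting p_{Brew} = p_{Aroma} in the reaction function: p_{Brew} = 58.5 + (1/6)p_{Brew}, so p_{Brew} = 58.5 / (5/6) = 70.2.
q_{Brew} = 303 − 3·70.2 + 70.2 = 162.6.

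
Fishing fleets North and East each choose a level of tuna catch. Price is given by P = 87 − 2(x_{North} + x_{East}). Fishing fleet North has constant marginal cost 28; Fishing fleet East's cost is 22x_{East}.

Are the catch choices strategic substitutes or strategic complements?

strategic substitutes

Fishing fleet North's profit: π = x_{North}(87 − 2(x_{North} + x_{East})) − 28x_{North}.
∂π/∂x_{North} = 59 − 4x_{North} − 2x_{East} = 0, so x_{North} = 14.75 − 0.5x_{East}.
The best-response slope dx_{North}/dx_{East} = −0.5 < 0: the reaction function is downward-sloping, so the choices are strategic substitutes.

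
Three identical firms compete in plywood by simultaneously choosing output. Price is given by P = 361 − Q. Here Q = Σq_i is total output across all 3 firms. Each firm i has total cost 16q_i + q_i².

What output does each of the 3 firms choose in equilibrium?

57.5

A representative firm's profit is π_i = q_i(361 − Q) − 16q_i − q_i², with Q = q_i + Σ_{j≠i} q_j.
First-order condition: 345 − 4q_i − Σ_{j≠i} q_j = 0.
With identical firms, set every q_j = q: then 345 − 4q − 2q = 0, i.e. q = 345/6 = 57.5.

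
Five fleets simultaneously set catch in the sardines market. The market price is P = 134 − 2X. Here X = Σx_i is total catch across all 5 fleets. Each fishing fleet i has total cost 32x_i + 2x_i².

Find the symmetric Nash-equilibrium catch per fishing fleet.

6.375

A representative fishing fleet's profit is π_i = x_i(134 − 2X) − 32x_i − 2x_i², with X = x_i + Σ_{j≠i} x_j.
First-order condition: 102 − 8x_i − 2Σ_{j≠i} x_j = 0.
With identical fishing fleets, set every x_j = x: then 102 − 8x − 8x = 0, i.e. x = 102/16 = 6.375.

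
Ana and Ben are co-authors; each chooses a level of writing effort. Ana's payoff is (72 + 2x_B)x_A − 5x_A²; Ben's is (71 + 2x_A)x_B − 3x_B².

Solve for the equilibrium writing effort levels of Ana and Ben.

Expanding Ana's payoff: 72x_A + 2x_Bx_A − 5x_A².
∂π/∂x_A = 72 + 2x_B − 10x_A = 0, so x_A = 7.2 + 0.2x_B.
Likewise for Ben: x_B = 71/6 + (1/3)x_A.
Solving the two reaction functions simultaneously: (1 − (0.2)(1/3))x_A = 7.2 + 0.2·(71/6), so (14/15)x_A = 287/30 and x_A = 10.25.
Then x_B = 71/6 + (1/3)·10.25 = 15.25.

10.25, 15.25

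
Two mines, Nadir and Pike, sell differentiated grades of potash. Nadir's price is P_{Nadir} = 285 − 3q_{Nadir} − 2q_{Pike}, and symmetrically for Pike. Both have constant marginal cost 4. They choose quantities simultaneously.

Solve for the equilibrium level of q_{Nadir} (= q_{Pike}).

Mine Nadir's profit: π = q_{Nadir}(285 − 3q_{Nadir} − 2q_{Pike}) − 4q_{Nadir}.
∂π/∂q_{Nadir} = 281 − 6q_{Nadir} − 2q_{Pike} = 0 ⇒ q_{Nadir} = 281/6 − (1/3)q_{Pike}.
By symmetry q_{Pike} = q_{Nadir}; substituting into the reaction function, (4/3)q_{Nadir} = 281/6 and q_{Nadir} = 35.125.

35.125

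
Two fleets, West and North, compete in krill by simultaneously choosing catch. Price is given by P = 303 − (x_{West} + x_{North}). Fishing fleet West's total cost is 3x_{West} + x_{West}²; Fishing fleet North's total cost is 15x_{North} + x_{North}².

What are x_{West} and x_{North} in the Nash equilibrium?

60.8, 56.8

Fishing fleet West's profit: π = x_{West}(303 − (x_{West} + x_{North})) − 3x_{West} − x_{West}².
∂π/∂x_{West} = 300 − 4x_{West} − x_{North} = 0, so x_{West} = 75 − 0.25x_{North}.
By the same steps for North: x_{North} = 72 − 0.25x_{West}.
Solving the two reaction functions simultaneously: (1 − (−0.25)(−0.25))x_{West} = 75 − 0.25·72, so 0.9375x_{West} = 57 and x_{West} = 60.8.
Then x_{North} = 72 − 0.25·60.8 = 56.8.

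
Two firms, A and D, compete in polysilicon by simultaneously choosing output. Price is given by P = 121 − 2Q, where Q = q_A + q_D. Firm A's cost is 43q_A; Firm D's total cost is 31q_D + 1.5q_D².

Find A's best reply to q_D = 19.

10

Firm A's profit: π = q_A(121 − 2(q_A + q_D)) − 43q_A.
∂π/∂q_A = 78 − 4q_A − 2q_D = 0, so q_A = 19.5 − 0.5q_D.
At q_D = 19: q_A = 19.5 − 0.5·19 = 10.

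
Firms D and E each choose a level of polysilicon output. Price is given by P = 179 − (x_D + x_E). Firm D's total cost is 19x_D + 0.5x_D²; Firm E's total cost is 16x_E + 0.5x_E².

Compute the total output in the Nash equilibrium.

Firm D's profit: π = x_D(179 − (x_D + x_E)) − 19x_D − 0.5x_D².
∂π/∂x_D = 160 − 3x_D − x_E = 0, so x_D = 160/3 − (1/3)x_E.
By the same steps for E: x_E = 163/3 − (1/3)x_D.
Solving the two reaction functions simultaneously: (1 − (−1/3)(−1/3))x_D = 160/3 − (1/3)·(163/3), so (8/9)x_D = 317/9 and x_D = 39.625.
Then x_E = 163/3 − (1/3)·39.625 = 41.125.
Total output: 39.625 + 41.125 = 80.75.

80.75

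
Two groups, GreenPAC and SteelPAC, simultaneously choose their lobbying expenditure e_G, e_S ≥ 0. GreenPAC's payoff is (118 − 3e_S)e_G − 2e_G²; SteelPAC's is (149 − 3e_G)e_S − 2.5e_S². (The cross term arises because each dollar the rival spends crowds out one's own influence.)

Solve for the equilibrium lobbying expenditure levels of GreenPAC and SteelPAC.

Expanding GreenPAC's payoff: 118e_G − 3e_Se_G − 2e_G².
∂π/∂e_G = 118 − 3e_S − 4e_G = 0, so e_G = 29.5 − 0.75e_S.
Likewise for SteelPAC: e_S = 29.8 − 0.6e_G.
Plugging e_S into GreenPAC's best response: e_G = 29.5 − 0.75(29.8 − 0.6e_G) ⇒ 0.55e_G = 7.15, so e_G = 13.
Then e_S = 29.8 − 0.6·13 = 22.

13, 22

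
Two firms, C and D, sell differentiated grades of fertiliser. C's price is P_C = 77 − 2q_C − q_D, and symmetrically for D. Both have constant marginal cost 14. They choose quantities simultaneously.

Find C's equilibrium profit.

Firm C's profit: π = q_C(77 − 2q_C − q_D) − 14q_C.
∂π/∂q_C = 63 − 4q_C − q_D = 0 ⇒ q_C = 15.75 − 0.25q_D.
By symmetry q_D = q_C; substituting into the reaction function, 1.25q_C = 15.75 and q_C = 12.6.
P_C = 77 − 2·12.6 − 12.6 = 39.2.
Profit = (39.2 − 14)·12.6 = 317.52.

317.52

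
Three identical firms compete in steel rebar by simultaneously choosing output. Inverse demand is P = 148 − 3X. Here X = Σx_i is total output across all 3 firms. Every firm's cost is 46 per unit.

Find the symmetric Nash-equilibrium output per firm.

A representative firm's profit is π_i = x_i(148 − 3X) − 46x_i, with X = x_i + Σ_{j≠i} x_j.
First-order condition: 102 − 6x_i − 3Σ_{j≠i} x_j = 0.
Imposing symmetry (x_j = x for all j) turns Σ_{j≠i} x_j into 2x, so 102 = 12x and x = 8.5.

8.5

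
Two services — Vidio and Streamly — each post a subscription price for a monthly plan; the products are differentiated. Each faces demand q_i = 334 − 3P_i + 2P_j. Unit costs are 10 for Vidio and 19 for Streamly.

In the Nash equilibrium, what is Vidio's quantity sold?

Vidio's profit: π = (P_{Vidio} − 10)(334 − 3P_{Vidio} + 2P_{Streamly}).
∂π/∂P_{Vidio} = 364 − 6P_{Vidio} + 2P_{Streamly} = 0 ⇒ P_{Vidio} = 182/3 + (1/3)P_{Streamly}.
Similarly P_{Streamly} = 391/6 + (1/3)P_{Vidio}.
Substituting the second reaction function into the first: P_{Vidio} = 182/3 + (1/3)(391/6 + (1/3)P_{Vidio}), which gives (8/9)P_{Vidio} = 1483/18 ⇒ P_{Vidio} = 92.6875.
Then P_{Streamly} = 391/6 + (1/3)·92.6875 = 96.0625.
q_{Vidio} = 334 − 3·92.6875 + 2·96.0625 = 248.0625.

248.0625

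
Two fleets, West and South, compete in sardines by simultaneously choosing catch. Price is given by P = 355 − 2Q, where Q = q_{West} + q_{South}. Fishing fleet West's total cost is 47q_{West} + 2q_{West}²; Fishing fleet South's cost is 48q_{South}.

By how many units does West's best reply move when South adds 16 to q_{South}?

Fishing fleet West's profit: π = q_{West}(355 − 2(q_{West} + q_{South})) − 47q_{West} − 2q_{West}².
∂π/∂q_{West} = 308 − 8q_{West} − 2q_{South} = 0, so q_{West} = 38.5 − 0.25q_{South}.
The reaction-function slope is −0.25, so a 16-unit rise in q_{South} moves q_{West} by −0.25 × 16 = −4. West's best response falls — the actions are strategic substitutes.

-4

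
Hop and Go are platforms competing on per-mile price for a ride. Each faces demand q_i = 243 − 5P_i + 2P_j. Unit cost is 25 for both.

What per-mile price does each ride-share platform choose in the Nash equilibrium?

46

Hop's profit: π = (P_{Hop} − 25)(243 − 5P_{Hop} + 2P_{Go}).
∂π/∂P_{Hop} = 368 − 10P_{Hop} + 2P_{Go} = 0 ⇒ P_{Hop} = 36.8 + 0.2P_{Go}.
Setting P_{Hop} = P_{Go} in the reaction function: P_{Hop} = 36.8 + 0.2P_{Hop}, so P_{Hop} = 36.8 / 0.8 = 46.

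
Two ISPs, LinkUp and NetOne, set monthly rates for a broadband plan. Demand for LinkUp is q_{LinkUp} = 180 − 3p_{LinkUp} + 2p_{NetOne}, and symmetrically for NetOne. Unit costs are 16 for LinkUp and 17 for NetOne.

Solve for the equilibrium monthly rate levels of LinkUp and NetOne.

LinkUp's profit: π = (p_{LinkUp} − 16)(180 − 3p_{LinkUp} + 2p_{NetOne}).
∂π/∂p_{LinkUp} = 228 − 6p_{LinkUp} + 2p_{NetOne} = 0 ⇒ p_{LinkUp} = 38 + (1/3)p_{NetOne}.
Similarly p_{NetOne} = 38.5 + (1/3)p_{LinkUp}.
Solving the two reaction functions simultaneously: (1 − (1/3)(1/3))p_{LinkUp} = 38 + (1/3)·38.5, so (8/9)p_{LinkUp} = 305/6 and p_{LinkUp} = 57.1875.
Then p_{NetOne} = 38.5 + (1/3)·57.1875 = 57.5625.

57.1875, 57.5625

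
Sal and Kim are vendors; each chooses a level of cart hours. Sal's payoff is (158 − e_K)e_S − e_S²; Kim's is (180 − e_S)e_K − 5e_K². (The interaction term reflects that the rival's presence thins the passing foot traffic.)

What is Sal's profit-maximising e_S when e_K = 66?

Expanding Sal's payoff: 158e_S − e_Ke_S − e_S².
∂π/∂e_S = 158 − e_K − 2e_S = 0, so e_S = 79 − 0.5e_K.
At e_K = 66: e_S = 79 − 0.5·66 = 46.

46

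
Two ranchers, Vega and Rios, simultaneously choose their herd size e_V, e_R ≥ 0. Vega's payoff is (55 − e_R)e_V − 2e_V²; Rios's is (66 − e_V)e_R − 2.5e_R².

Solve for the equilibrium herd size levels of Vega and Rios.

11, 11

Expanding Vega's payoff: 55e_V − e_Re_V − 2e_V².
∂π/∂e_V = 55 − e_R − 4e_V = 0, so e_V = 13.75 − 0.25e_R.
Likewise for Rios: e_R = 13.2 − 0.2e_V.
Solving the two reaction functions simultaneously: (1 − (−0.25)(−0.2))e_V = 13.75 − 0.25·13.2, so 0.95e_V = 10.45 and e_V = 11.
Then e_R = 13.2 − 0.2·11 = 11.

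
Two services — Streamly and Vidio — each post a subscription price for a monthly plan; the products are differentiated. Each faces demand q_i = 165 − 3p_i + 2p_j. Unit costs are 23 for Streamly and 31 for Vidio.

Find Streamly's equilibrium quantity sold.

Streamly's profit: π = (p_{Streamly} − 23)(165 − 3p_{Streamly} + 2p_{Vidio}).
∂π/∂p_{Streamly} = 234 − 6p_{Streamly} + 2p_{Vidio} = 0 ⇒ p_{Streamly} = 39 + (1/3)p_{Vidio}.
Similarly p_{Vidio} = 43 + (1/3)p_{Streamly}.
Substituting the second reaction function into the first: p_{Streamly} = 39 + (1/3)(43 + (1/3)p_{Streamly}), which gives (8/9)p_{Streamly} = 160/3 ⇒ p_{Streamly} = 60.
Then p_{Vidio} = 43 + (1/3)·60 = 63.
q_{Streamly} = 165 − 3·60 + 2·63 = 111.

111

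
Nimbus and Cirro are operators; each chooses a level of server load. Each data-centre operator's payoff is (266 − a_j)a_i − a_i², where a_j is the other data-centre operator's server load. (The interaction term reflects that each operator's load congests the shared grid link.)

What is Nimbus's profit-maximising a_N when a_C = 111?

77.5

Nimbus's payoff is (266 − a_C)a_N − a_N².
∂π/∂a_N = 266 − a_C − 2a_N = 0, so a_N = 133 − 0.5a_C.
At a_C = 111: a_N = 133 − 0.5·111 = 77.5.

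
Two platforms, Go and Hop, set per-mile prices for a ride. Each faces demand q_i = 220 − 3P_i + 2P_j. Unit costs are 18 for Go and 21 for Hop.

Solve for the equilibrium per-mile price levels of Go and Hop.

Go's profit: π = (P_{Go} − 18)(220 − 3P_{Go} + 2P_{Hop}).
∂π/∂P_{Go} = 274 − 6P_{Go} + 2P_{Hop} = 0 ⇒ P_{Go} = 137/3 + (1/3)P_{Hop}.
Similarly P_{Hop} = 283/6 + (1/3)P_{Go}.
Plugging P_{Hop} into Go's best response: P_{Go} = 137/3 + (1/3)(283/6 + (1/3)P_{Go}) ⇒ (8/9)P_{Go} = 1105/18, so P_{Go} = 69.0625.
Then P_{Hop} = 283/6 + (1/3)·69.0625 = 70.1875.

69.0625, 70.1875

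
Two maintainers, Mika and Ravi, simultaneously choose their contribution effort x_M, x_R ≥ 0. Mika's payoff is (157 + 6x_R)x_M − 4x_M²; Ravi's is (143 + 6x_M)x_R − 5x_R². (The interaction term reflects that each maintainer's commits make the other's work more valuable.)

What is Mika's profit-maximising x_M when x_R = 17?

Expanding Mika's payoff: 157x_M + 6x_Rx_M − 4x_M².
∂π/∂x_M = 157 + 6x_R − 8x_M = 0, so x_M = 19.625 + 0.75x_R.
At x_R = 17: x_M = 19.625 + 0.75·17 = 32.375.

32.375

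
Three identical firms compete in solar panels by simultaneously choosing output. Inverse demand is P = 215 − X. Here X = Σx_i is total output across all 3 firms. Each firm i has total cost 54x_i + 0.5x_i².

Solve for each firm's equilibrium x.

32.2

A representative firm's profit is π_i = x_i(215 − X) − 54x_i − 0.5x_i², with X = x_i + Σ_{j≠i} x_j.
First-order condition: 161 − 3x_i − Σ_{j≠i} x_j = 0.
Imposing symmetry (x_j = x for all j) turns Σ_{j≠i} x_j into 2x, so 161 = 5x and x = 32.2.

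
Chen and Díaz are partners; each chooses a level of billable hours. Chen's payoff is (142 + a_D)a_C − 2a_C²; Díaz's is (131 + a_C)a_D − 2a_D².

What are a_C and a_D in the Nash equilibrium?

Expanding Chen's payoff: 142a_C + a_Da_C − 2a_C².
∂π/∂a_C = 142 + a_D − 4a_C = 0, so a_C = 35.5 + 0.25a_D.
Likewise for Díaz: a_D = 32.75 + 0.25a_C.
Solving the two reaction functions simultaneously: (1 − (0.25)(0.25))a_C = 35.5 + 0.25·32.75, so 0.9375a_C = 43.6875 and a_C = 46.6.
Then a_D = 32.75 + 0.25·46.6 = 44.4.

46.6, 44.4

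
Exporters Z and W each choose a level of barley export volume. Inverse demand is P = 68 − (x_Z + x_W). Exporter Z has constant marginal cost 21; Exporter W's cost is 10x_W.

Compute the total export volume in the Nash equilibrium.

Exporter Z's profit: π = x_Z(68 − (x_Z + x_W)) − 21x_Z.
∂π/∂x_Z = 47 − 2x_Z − x_W = 0, so x_Z = 23.5 − 0.5x_W.
By the same steps for W: x_W = 29 − 0.5x_Z.
Plugging x_W into Z's best response: x_Z = 23.5 − 0.5(29 − 0.5x_Z) ⇒ 0.75x_Z = 9, so x_Z = 12.
Then x_W = 29 − 0.5·12 = 23.
Total export volume: 12 + 23 = 35.

35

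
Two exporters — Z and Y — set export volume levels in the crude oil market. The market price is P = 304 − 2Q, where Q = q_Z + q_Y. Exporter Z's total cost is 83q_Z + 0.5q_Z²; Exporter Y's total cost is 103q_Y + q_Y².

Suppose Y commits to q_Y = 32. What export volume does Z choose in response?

31.4

Exporter Z's profit: π = q_Z(304 − 2(q_Z + q_Y)) − 83q_Z − 0.5q_Z².
∂π/∂q_Z = 221 − 5q_Z − 2q_Y = 0, so q_Z = 44.2 − 0.4q_Y.
At q_Y = 32: q_Z = 44.2 − 0.4·32 = 31.4.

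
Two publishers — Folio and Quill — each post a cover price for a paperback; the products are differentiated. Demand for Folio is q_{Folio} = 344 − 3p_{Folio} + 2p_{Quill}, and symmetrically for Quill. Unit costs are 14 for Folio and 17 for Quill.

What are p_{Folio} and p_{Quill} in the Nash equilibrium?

Folio's profit: π = (p_{Folio} − 14)(344 − 3p_{Folio} + 2p_{Quill}).
∂π/∂p_{Folio} = 386 − 6p_{Folio} + 2p_{Quill} = 0 ⇒ p_{Folio} = 193/3 + (1/3)p_{Quill}.
Similarly p_{Quill} = 395/6 + (1/3)p_{Folio}.
Plugging p_{Quill} into Folio's best response: p_{Folio} = 193/3 + (1/3)(395/6 + (1/3)p_{Folio}) ⇒ (8/9)p_{Folio} = 1553/18, so p_{Folio} = 97.0625.
Then p_{Quill} = 395/6 + (1/3)·97.0625 = 98.1875.

97.0625, 98.1875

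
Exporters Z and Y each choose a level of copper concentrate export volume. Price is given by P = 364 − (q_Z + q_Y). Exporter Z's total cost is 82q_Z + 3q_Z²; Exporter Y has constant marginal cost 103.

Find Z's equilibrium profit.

1632.16

Exporter Z's profit: π = q_Z(364 − (q_Z + q_Y)) − 82q_Z − 3q_Z².
∂π/∂q_Z = 282 − 8q_Z − q_Y = 0, so q_Z = 35.25 − 0.125q_Y.
For Y: ∂π/∂q_Y = 261 − 2q_Y − q_Z = 0 ⇒ q_Y = 130.5 − 0.5q_Z.
Plugging q_Y into Z's best response: q_Z = 35.25 − 0.125(130.5 − 0.5q_Z) ⇒ 0.9375q_Z = 18.9375, so q_Z = 20.2.
Then q_Y = 130.5 − 0.5·20.2 = 120.4.
Price P = 364 − 140.6 = 223.4.
Z's profit: (223.4 − 82)·20.2 − 3(20.2)² = 1632.16.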